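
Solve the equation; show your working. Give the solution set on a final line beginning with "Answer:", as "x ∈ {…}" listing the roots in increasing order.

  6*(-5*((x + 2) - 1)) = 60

Step 1. [6*(-5*((x + 2) - 1)) = 60] LHS = 6·(…); ÷6 both sides ⇒ div: -5*((x + 2) - 1) = 10.
Step 2. [-5*((x + 2) - 1) = 10] divide by the outer -5. So div: (x + 2) - 1 = -2.
Step 3. [(x + 2) - 1 = -2] add 1: x sits inside (… - 1) ⇒ sub: x + 2 = -1.
Step 4. [x + 2 = -1] +2 is outermost — subtract 2 both sides, so sub: x = -3.

Answer: x ∈ {-3}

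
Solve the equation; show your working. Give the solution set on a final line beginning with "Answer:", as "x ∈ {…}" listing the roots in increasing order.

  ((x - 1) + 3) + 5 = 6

Step 1. [((x - 1) + 3) + 5 = 6] +5 is outermost — subtract 5 both sides ⇒ sub: (x - 1) + 3 = 1.
Step 2. [(x - 1) + 3 = 1] the outer +3 inverts by subtracting 3, so sub: x - 1 = -2.
Step 3. [x - 1 = -2] peel the -1: add 1 from each side, so sub: x = -1.

Answer: x ∈ {-1}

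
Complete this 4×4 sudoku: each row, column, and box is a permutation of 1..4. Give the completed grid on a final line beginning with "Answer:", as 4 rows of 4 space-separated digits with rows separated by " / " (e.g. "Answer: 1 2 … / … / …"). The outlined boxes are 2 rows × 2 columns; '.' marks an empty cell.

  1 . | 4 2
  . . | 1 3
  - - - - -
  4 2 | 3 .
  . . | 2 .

Step 1. [r4c2∈{1,3}] col 2 places 1 nowhere but r4c2, so r4c2=1.
Step 2. [r3c4∈{1}] r3c4's peers cover all but 1, so r3c4=1.
Step 3. [r1c2∈{3}] nothing but 3 survives at r1c2. So r1c2=3.
Step 4. [r4c1∈{3}] only 3 remains possible at r4c1 ⇒ r4c1=3.
Step 5. [r2c1∈{2}] only 2 remains possible at r2c1 ⇒ r2c1=2.
Step 6. [r4c4∈{4}] r4c4's peers cover all but 4. So r4c4=4.
Step 7. [r2c2∈{4}] nothing but 4 survives at r2c2, so r2c2=4.

Answer: 1 3 4 2 / 2 4 1 3 / 4 2 3 1 / 3 1 2 4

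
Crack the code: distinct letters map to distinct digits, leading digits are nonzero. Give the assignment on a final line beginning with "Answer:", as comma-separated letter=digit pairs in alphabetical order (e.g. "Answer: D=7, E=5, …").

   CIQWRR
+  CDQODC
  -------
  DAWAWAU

Step 1. [col 1: R + C ≡ U (mod 10)] U=5 is one option consistent with column 1 (R + C ≡ U (mod 10), carry-in 0) — take it. So U=5.
Step 2. [D] adding two 6-digit numbers gives at most 6+1 digits, and here it does — D is that final carry and must be 1, so D=1.
Step 3. [col 1: R + C ≡ U (mod 10)] no forcing yet in column 1 (carry-in 0); R=6 is free and consistent — try it. So R=6.
Step 4. [col 1: R + C ≡ U (mod 10)] in column 1 we have R+C≡U with carry-in 0; given R=6, U=5 and digits 1,5,6 already taken and all letters distinct, that pins C to 9 ⇒ C=9.
Step 5. [col 2: R + D ≡ A (mod 10)] in column 2 we have R+D≡A with carry-in 1; given R=6, D=1 and digits 1,5,6,9 already taken and all letters distinct, that pins A to 8 ⇒ A=8.
Step 6. [col 3: W + O ≡ W (mod 10)] from column 3 (nothing yet, carry-in 0, digits 1,5,6,8,9 already taken and all letters distinct): O must equal 0. So O=0.
Step 7. [col 3: W + O ≡ W (mod 10)] column 3 (W + O ≡ W (mod 10), carry-in 0) doesn't pin W yet; pick W=3 and continue ⇒ W=3.
Step 8. [col 4: Q + Q ≡ A (mod 10)] in column 4 we have Q+Q≡A with carry-in 0; given A=8 and digits 0,1,3,5,6,8,9 already taken and all letters distinct, that pins Q to 4, so Q=4.
Step 9. [col 5: I + D ≡ W (mod 10)] from column 5 (D=1, W=3, carry-in 0, digits 0,1,3,4,5,6,8,9 already taken and all letters distinct): I must equal 2. So I=2.

Answer: A=8, C=9, D=1, I=2, O=0, Q=4, R=6, U=5, W=3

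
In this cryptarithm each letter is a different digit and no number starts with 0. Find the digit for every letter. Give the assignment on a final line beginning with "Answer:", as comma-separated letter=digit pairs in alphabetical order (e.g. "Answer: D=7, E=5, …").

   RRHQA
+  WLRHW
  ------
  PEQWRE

Step 1. [P] the sum has 6 digits but both addends have 5; that extra leading digit P is the final carry, namely 1. So P=1.
Step 2. [col 1: A + W ≡ E (mod 10)] no forcing yet in column 1 (carry-in 0); W=7 is free and consistent — try it ⇒ W=7.
Step 3. [col 1: A + W ≡ E (mod 10)] no forcing yet in column 1 (carry-in 0); A=5 is free and consistent — try it. So A=5.
Step 4. [col 1: A + W ≡ E (mod 10)] column 1 reads A+W+carry(0)=E with A=5, W=7; with digits 1,5,7 already taken and all letters distinct, the only value for E is 2 ⇒ E=2.
Step 5. [col 2: Q + H ≡ R (mod 10)] Q=0 is one option consistent with column 2 (Q + H ≡ R (mod 10), carry-in 1) — take it, so Q=0.
Step 6. [col 2: Q + H ≡ R (mod 10)] column 2 (Q + H ≡ R (mod 10), carry-in 1) doesn't pin H yet; pick H=3 and continue, so H=3.
Step 7. [col 2: Q + H ≡ R (mod 10)] column 2 reads Q+H+carry(1)=R with Q=0, H=3; with digits 0,1,2,3,5,7 already taken and all letters distinct, the only value for R is 4. So R=4.
Step 8. [col 4: R + L ≡ Q (mod 10)] column 4: given R=4, Q=0, carry-in 0, and digits 0,1,2,3,4,5,7 already taken and all letters distinct, R+L≡Q (mod 10) forces L=6. So L=6.

Answer: A=5, E=2, H=3, L=6, P=1, Q=0, R=4, W=7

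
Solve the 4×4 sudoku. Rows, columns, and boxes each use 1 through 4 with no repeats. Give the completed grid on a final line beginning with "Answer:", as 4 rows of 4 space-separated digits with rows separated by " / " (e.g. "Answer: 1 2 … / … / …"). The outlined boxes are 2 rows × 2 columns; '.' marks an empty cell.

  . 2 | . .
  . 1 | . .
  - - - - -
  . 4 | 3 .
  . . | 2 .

Step 1. [r2c3∈{4}] only 4 remains possible at r2c3, so r2c3=4.
Step 2. [r3c4∈{1}] r3c4 has the single candidate 1, so r3c4=1.
Step 3. [r2c1∈{3}] r2c1's peers cover all but 3, so r2c1=3.
Step 4. [r1c3∈{1}] r1c3's peers cover all but 1 ⇒ r1c3=1.
Step 5. [r4c1∈{1}] r4c1 has the single candidate 1 ⇒ r4c1=1.
Step 6. [r1c1∈{4}] r1c1 has the single candidate 4. So r1c1=4.
Step 7. [r3c1∈{2}] only 2 remains possible at r3c1, so r3c1=2.
Step 8. [r4c4∈{4}] r4c4 has the single candidate 4. So r4c4=4.
Step 9. [r1c4∈{3}] r1c4 has the single candidate 3 ⇒ r1c4=3.
Step 10. [r4c2∈{3}] nothing but 3 survives at r4c2 ⇒ r4c2=3.
Step 11. [r2c4∈{2}] only 2 remains possible at r2c4, so r2c4=2.

Answer: 4 2 1 3 / 3 1 4 2 / 2 4 3 1 / 1 3 2 4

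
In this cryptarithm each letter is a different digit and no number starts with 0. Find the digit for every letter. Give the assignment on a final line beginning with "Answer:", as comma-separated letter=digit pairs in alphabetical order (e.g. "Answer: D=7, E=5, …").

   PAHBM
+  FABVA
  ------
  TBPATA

Step 1. [col 1: M + A ≡ A (mod 10)] from column 1 (nothing yet, carry-in 0, all letters distinct, none taken yet): M must equal 0 ⇒ M=0.
Step 2. [T] T is the leading digit of a 6-digit sum of two 5-digit numbers; the final carry is exactly 1, so T=1.
Step 3. [col 1: M + A ≡ A (mod 10)] A=9 is one option consistent with column 1 (M + A ≡ A (mod 10), carry-in 0) — take it ⇒ A=9.
Step 4. [col 2: B + V ≡ T (mod 10)] V=5 is one option consistent with column 2 (B + V ≡ T (mod 10), carry-in 0) — take it. So V=5.
Step 5. [col 2: B + V ≡ T (mod 10)] from column 2 (V=5, T=1, carry-in 0, digits 0,1,5,9 already taken and all letters distinct): B must equal 6, so B=6.
Step 6. [col 3: H + B ≡ A (mod 10)] from column 3 (B=6, A=9, carry-in 1, digits 0,1,5,6,9 already taken and all letters distinct): H must equal 2. So H=2.
Step 7. [col 4: A + A ≡ P (mod 10)] column 4 reads A+A+carry(0)=P with A=9; with digits 0,1,2,5,6,9 already taken and all letters distinct, the only value for P is 8. So P=8.
Step 8. [col 5: P + F ≡ B (mod 10)] from column 5 (P=8, B=6, carry-in 1, digits 0,1,2,5,6,8,9 already taken and all letters distinct): F must equal 7. So F=7.

Answer: A=9, B=6, F=7, H=2, M=0, P=8, T=1, V=5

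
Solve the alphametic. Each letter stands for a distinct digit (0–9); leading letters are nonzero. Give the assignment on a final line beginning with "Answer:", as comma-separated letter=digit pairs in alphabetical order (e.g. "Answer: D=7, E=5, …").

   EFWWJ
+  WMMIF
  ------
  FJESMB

Step 1. [col 1: J + F ≡ B (mod 10)] several values work for J in column 1 (J + F ≡ B (mod 10), carry-in 0); try J=3 ⇒ J=3.
Step 2. [col 1: J + F ≡ B (mod 10)] several values work for B in column 1 (J + F ≡ B (mod 10), carry-in 0); try B=4 ⇒ B=4.
Step 3. [col 1: J + F ≡ B (mod 10)] from column 1 (J=3, B=4, carry-in 0, digits 3,4 already taken and all letters distinct): F must equal 1. So F=1.
Step 4. [col 2: W + I ≡ M (mod 10)] column 2 (W + I ≡ M (mod 10), carry-in 0) doesn't pin I yet; pick I=9 and continue, so I=9.
Step 5. [col 2: W + I ≡ M (mod 10)] W=6 is one option consistent with column 2 (W + I ≡ M (mod 10), carry-in 0) — take it, so W=6.
Step 6. [col 2: W + I ≡ M (mod 10)] from column 2 (W=6, I=9, carry-in 0, digits 1,3,4,6,9 already taken and all letters distinct): M must equal 5, so M=5.
Step 7. [col 3: W + M ≡ S (mod 10)] from column 3 (W=6, M=5, carry-in 1, digits 1,3,4,5,6,9 already taken and all letters distinct): S must equal 2, so S=2.
Step 8. [col 4: F + M ≡ E (mod 10)] column 4: given F=1, M=5, carry-in 1, and digits 1,2,3,4,5,6,9 already taken and all letters distinct, F+M≡E (mod 10) forces E=7. So E=7.

Answer: B=4, E=7, F=1, I=9, J=3, M=5, S=2, W=6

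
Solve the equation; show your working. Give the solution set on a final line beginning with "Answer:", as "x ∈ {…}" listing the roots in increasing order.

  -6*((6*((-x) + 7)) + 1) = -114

Step 1. [-6*((6*((-x) + 7)) + 1) = -114] leading coefficient -6: divide by -6. So div: (6*((-x) + 7)) + 1 = 19.
Step 2. [(6*((-x) + 7)) + 1 = 19] subtract 1: x sits inside (… + 1), so sub: 6*((-x) + 7) = 18.
Step 3. [6*((-x) + 7) = 18] LHS = 6·(…); ÷6 both sides, so div: (-x) + 7 = 3.
Step 4. [(-x) + 7 = 3] peel the +7: subtract 7 from each side, so sub: -x = -4.
Step 5. [-x = -4] flip signs both sides. So neg: x = 4.

Answer: x ∈ {4}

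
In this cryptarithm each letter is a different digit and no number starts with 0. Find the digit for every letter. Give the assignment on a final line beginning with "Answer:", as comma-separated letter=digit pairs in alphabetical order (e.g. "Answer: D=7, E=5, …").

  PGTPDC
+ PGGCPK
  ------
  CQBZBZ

Step 1. [col 1: C + K ≡ Z (mod 10)] several values work for C in column 1 (C + K ≡ Z (mod 10), carry-in 0); try C=6 ⇒ C=6.
Step 2. [col 1: C + K ≡ Z (mod 10)] no forcing yet in column 1 (carry-in 0); Z=0 is free and consistent — try it, so Z=0.
Step 3. [col 1: C + K ≡ Z (mod 10)] in column 1 we have C+K≡Z with carry-in 0; given C=6, Z=0 and digits 0,6 already taken and all letters distinct, that pins K to 4, so K=4.
Step 4. [col 2: D + P ≡ B (mod 10)] several values work for B in column 2 (D + P ≡ B (mod 10), carry-in 1); try B=1 ⇒ B=1.
Step 5. [col 2: D + P ≡ B (mod 10)] no forcing yet in column 2 (carry-in 1); D=7 is free and consistent — try it, so D=7.
Step 6. [col 2: D + P ≡ B (mod 10)] column 2: given D=7, B=1, carry-in 1, and digits 0,1,4,6,7 already taken and all letters distinct, D+P≡B (mod 10) forces P=3, so P=3.
Step 7. [col 4: T + G ≡ B (mod 10)] several values work for G in column 4 (T + G ≡ B (mod 10), carry-in 1); try G=2, so G=2.
Step 8. [col 4: T + G ≡ B (mod 10)] in column 4 we have T+G≡B with carry-in 1; given G=2, B=1 and digits 0,1,2,3,4,6,7 already taken and all letters distinct, that pins T to 8, so T=8.
Step 9. [col 5: G + G ≡ Q (mod 10)] column 5: given G=2, carry-in 1, and digits 0,1,2,3,4,6,7,8 already taken and all letters distinct, G+G≡Q (mod 10) forces Q=5 ⇒ Q=5.

Answer: B=1, C=6, D=7, G=2, K=4, P=3, Q=5, T=8, Z=0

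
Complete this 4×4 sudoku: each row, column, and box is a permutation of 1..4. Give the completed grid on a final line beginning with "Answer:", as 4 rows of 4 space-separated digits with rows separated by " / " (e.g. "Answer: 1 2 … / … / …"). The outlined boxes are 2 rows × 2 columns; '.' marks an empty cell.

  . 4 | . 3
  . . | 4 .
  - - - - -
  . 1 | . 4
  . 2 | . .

Step 1. [r2c4∈{1,2}] r2c4 is the only open cell in col 4 admitting 2. So r2c4=2.
Step 2. [r3c1∈{3}] r3c1 is down to just 3. So r3c1=3.
Step 3. [r1c3∈{1}] r1c3's peers cover all but 1. So r1c3=1.
Step 4. [r1c1∈{2}] only 2 remains possible at r1c1. So r1c1=2.
Step 5. [r4c4∈{1}] r4c4's peers cover all but 1. So r4c4=1.
Step 6. [r3c3∈{2}] r3c3 is down to just 2. So r3c3=2.
Step 7. [r4c1∈{4}] only 4 remains possible at r4c1, so r4c1=4.
Step 8. [r2c1∈{1}] r2c1's peers cover all but 1, so r2c1=1.
Step 9. [r2c2∈{3}] r2c2's peers cover all but 3, so r2c2=3.
Step 10. [r4c3∈{3}] r4c3 is down to just 3, so r4c3=3.

Answer: 2 4 1 3 / 1 3 4 2 / 3 1 2 4 / 4 2 3 1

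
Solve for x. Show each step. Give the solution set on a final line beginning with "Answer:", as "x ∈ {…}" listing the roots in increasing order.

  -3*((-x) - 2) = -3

Step 1. [-3*((-x) - 2) = -3] -3·(inner) — divide through by -3. So div: (-x) - 2 = 1.
Step 2. [(-x) - 2 = 1] peel the -2: add 2 from each side ⇒ sub: -x = 3.
Step 3. [-x = 3] flip signs both sides, so neg: x = -3.

Answer: x ∈ {-3}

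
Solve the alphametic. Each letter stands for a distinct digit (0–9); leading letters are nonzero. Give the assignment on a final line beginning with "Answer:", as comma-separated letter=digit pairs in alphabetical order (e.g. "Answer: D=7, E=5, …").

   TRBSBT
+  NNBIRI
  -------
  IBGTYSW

Step 1. [col 1: T + I ≡ W (mod 10)] column 1 (T + I ≡ W (mod 10), carry-in 0) doesn't pin T yet; pick T=4 and continue, so T=4.
Step 2. [col 1: T + I ≡ W (mod 10)] no forcing yet in column 1 (carry-in 0); I=1 is free and consistent — try it, so I=1.
Step 3. [col 1: T + I ≡ W (mod 10)] from column 1 (T=4, I=1, carry-in 0, digits 1,4 already taken and all letters distinct): W must equal 5. So W=5.
Step 4. [col 2: B + R ≡ S (mod 10)] S=8 is one option consistent with column 2 (B + R ≡ S (mod 10), carry-in 0) — take it, so S=8.
Step 5. [col 2: B + R ≡ S (mod 10)] several values work for R in column 2 (B + R ≡ S (mod 10), carry-in 0); try R=6. So R=6.
Step 6. [col 2: B + R ≡ S (mod 10)] in column 2 we have B+R≡S with carry-in 0; given R=6, S=8 and digits 1,4,5,6,8 already taken and all letters distinct, that pins B to 2 ⇒ B=2.
Step 7. [col 3: S + I ≡ Y (mod 10)] column 3 reads S+I+carry(0)=Y with S=8, I=1; with digits 1,2,4,5,6,8 already taken and all letters distinct, the only value for Y is 9, so Y=9.
Step 8. [col 5: R + N ≡ G (mod 10)] in column 5 we have R+N≡G with carry-in 0; given R=6 and digits 1,2,4,5,6,8,9 already taken and all letters distinct, that pins N to 7. So N=7.
Step 9. [col 5: R + N ≡ G (mod 10)] column 5: given R=6, N=7, carry-in 0, and digits 1,2,4,5,6,7,8,9 already taken and all letters distinct, R+N≡G (mod 10) forces G=3. So G=3.

Answer: B=2, G=3, I=1, N=7, R=6, S=8, T=4, W=5, Y=9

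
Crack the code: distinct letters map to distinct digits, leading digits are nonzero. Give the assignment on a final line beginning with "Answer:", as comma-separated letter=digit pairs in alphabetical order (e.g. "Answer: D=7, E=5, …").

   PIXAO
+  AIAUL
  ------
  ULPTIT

Step 1. [U] the sum has 6 digits but both addends have 5; that extra leading digit U is the final carry, namely 1, so U=1.
Step 2. [col 1: O + L ≡ T (mod 10)] several values work for L in column 1 (O + L ≡ T (mod 10), carry-in 0); try L=4, so L=4.
Step 3. [col 1: O + L ≡ T (mod 10)] no forcing yet in column 1 (carry-in 0); T=9 is free and consistent — try it, so T=9.
Step 4. [col 1: O + L ≡ T (mod 10)] in column 1 we have O+L≡T with carry-in 0; given L=4, T=9 and digits 1,4,9 already taken and all letters distinct, that pins O to 5. So O=5.
Step 5. [col 2: A + U ≡ I (mod 10)] no forcing yet in column 2 (carry-in 0); A=7 is free and consistent — try it ⇒ A=7.
Step 6. [col 2: A + U ≡ I (mod 10)] column 2 reads A+U+carry(0)=I with A=7, U=1; with digits 1,4,5,7,9 already taken and all letters distinct, the only value for I is 8 ⇒ I=8.
Step 7. [col 3: X + A ≡ T (mod 10)] in column 3 we have X+A≡T with carry-in 0; given A=7, T=9 and digits 1,4,5,7,8,9 already taken and all letters distinct, that pins X to 2, so X=2.
Step 8. [col 4: I + I ≡ P (mod 10)] in column 4 we have I+I≡P with carry-in 0; given I=8 and digits 1,2,4,5,7,8,9 already taken and all letters distinct, that pins P to 6 ⇒ P=6.

Answer: A=7, I=8, L=4, O=5, P=6, T=9, U=1, X=2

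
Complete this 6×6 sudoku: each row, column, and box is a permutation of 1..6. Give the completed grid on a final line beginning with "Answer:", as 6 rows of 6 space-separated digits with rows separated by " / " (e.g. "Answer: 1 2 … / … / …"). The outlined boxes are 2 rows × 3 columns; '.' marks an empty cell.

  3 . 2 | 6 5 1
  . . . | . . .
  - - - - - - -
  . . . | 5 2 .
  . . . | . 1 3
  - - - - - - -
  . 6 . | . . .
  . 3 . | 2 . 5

Step 1. [r5c6∈{4}] nothing but 4 survives at r5c6 ⇒ r5c6=4.
Step 2. [r2c5∈{3,4}] across col 5, 4 lands solely at r2c5 ⇒ r2c5=4.
Step 3. [r4c2∈{2,4,5}] in col 2, 2 fits only at r4c2 ⇒ r4c2=2.
Step 4. [r3c3∈{1,3,4,6}] 3 has one home in row 3: r3c3, so r3c3=3.
Step 5. [r5c4∈{1,3}] across col 4, 1 lands solely at r5c4. So r5c4=1.
Step 6. [r2c2∈{1,5}] r2c2 is the only open cell in col 2 admitting 5 ⇒ r2c2=5.
Step 7. [r4c4∈{4}] only 4 remains possible at r4c4. So r4c4=4.
Step 8. [r6c3∈{1,4}] in col 3, 4 fits only at r6c3, so r6c3=4.
Step 9. [r3c1∈{1,4,6}] in col 1, 4 fits only at r3c1. So r3c1=4.
Step 10. [r2c3∈{1,6}] in col 3, 1 fits only at r2c3, so r2c3=1.
Step 11. [r4c3∈{5,6}] across col 3, 6 lands solely at r4c3 ⇒ r4c3=6.
Step 12. [r5c1∈{2,5}] 2 has one home in row 5: r5c1 ⇒ r5c1=2.
Step 13. [r3c2∈{1}] r3c2 is down to just 1, so r3c2=1.
Step 14. [r6c1∈{1}] r6c1's peers cover all but 1 ⇒ r6c1=1.
Step 15. [r5c3∈{5}] only 5 remains possible at r5c3. So r5c3=5.
Step 16. [r6c5∈{6}] r6c5's peers cover all but 6. So r6c5=6.
Step 17. [r2c1∈{6}] nothing but 6 survives at r2c1, so r2c1=6.
Step 18. [r2c4∈{3}] only 3 remains possible at r2c4, so r2c4=3.
Step 19. [r3c6∈{6}] nothing but 6 survives at r3c6, so r3c6=6.
Step 20. [r2c6∈{2}] nothing but 2 survives at r2c6 ⇒ r2c6=2.
Step 21. [r1c2∈{4}] only 4 remains possible at r1c2 ⇒ r1c2=4.
Step 22. [r5c5∈{3}] only 3 remains possible at r5c5. So r5c5=3.
Step 23. [r4c1∈{5}] only 5 remains possible at r4c1 ⇒ r4c1=5.

Answer: 3 4 2 6 5 1 / 6 5 1 3 4 2 / 4 1 3 5 2 6 / 5 2 6 4 1 3 / 2 6 5 1 3 4 / 1 3 4 2 6 5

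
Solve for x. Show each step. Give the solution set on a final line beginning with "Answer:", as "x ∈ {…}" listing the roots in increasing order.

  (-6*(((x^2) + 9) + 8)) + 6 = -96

Step 1. [(-6*(((x^2) + 9) + 8)) + 6 = -96] -6 divides every term; factor it out, so factor: (((x^2) + 9) + 8) - 1 = 16.
Step 2. [(((x^2) + 9) + 8) - 1 = 16] the outer -1 inverts by adding 1, so sub: ((x^2) + 9) + 8 = 17.
Step 3. [((x^2) + 9) + 8 = 17] +8 is outermost — subtract 8 both sides ⇒ sub: (x^2) + 9 = 9.
Step 4. [(x^2) + 9 = 9] 9 comes off first (subtract 9), so sub: x^2 = 0.
Step 5. [x^2 = 0] LHS squared, RHS 0 ≥ 0: apply √ (±), so sqrt: x = 0.

Answer: x ∈ {0}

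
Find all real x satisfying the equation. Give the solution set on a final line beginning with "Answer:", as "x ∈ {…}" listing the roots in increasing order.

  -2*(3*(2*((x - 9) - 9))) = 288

Step 1. [-2*(3*(2*((x - 9) - 9))) = 288] leading coefficient -2: divide by -2, so div: 3*(2*((x - 9) - 9)) = -144.
Step 2. [3*(2*((x - 9) - 9)) = -144] 3 out front; divide by 3, so div: 2*((x - 9) - 9) = -48.
Step 3. [2*((x - 9) - 9) = -48] leading coefficient 2: divide by 2. So div: (x - 9) - 9 = -24.
Step 4. [(x - 9) - 9 = -24] 9 comes off first (add 9). So sub: x - 9 = -15.
Step 5. [x - 9 = -15] peel the -9: add 9 from each side ⇒ sub: x = -6.

Answer: x ∈ {-6}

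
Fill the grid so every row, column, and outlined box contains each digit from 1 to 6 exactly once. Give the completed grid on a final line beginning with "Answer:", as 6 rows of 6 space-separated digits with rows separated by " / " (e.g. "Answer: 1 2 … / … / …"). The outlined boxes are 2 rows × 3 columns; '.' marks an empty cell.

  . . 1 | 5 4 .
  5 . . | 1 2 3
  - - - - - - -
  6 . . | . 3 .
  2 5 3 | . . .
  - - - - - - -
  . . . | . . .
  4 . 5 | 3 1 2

Step 1. [r6c2∈{6}] r6c2 is down to just 6, so r6c2=6.
Step 2. [r3c3∈{4}] r3c3 is down to just 4. So r3c3=4.
Step 3. [r4c6∈{1,4,6}] row 4 places 1 nowhere but r4c6. So r4c6=1.
Step 4. [r5c6∈{4,5,6}] r5c6 is the only open cell in col 6 admitting 4, so r5c6=4.
Step 5. [r5c1∈{1,3}] col 1 places 1 nowhere but r5c1 ⇒ r5c1=1.
Step 6. [r5c4∈{6}] r5c4 has the single candidate 6. So r5c4=6.
Step 7. [r5c2∈{2,3}] row 5 places 3 nowhere but r5c2. So r5c2=3.
Step 8. [r5c5∈{5}] r5c5 has the single candidate 5. So r5c5=5.
Step 9. [r3c2∈{1}] nothing but 1 survives at r3c2 ⇒ r3c2=1.
Step 10. [r4c4∈{4}] only 4 remains possible at r4c4, so r4c4=4.
Step 11. [r1c2∈{2}] nothing but 2 survives at r1c2 ⇒ r1c2=2.
Step 12. [r3c4∈{2}] r3c4's peers cover all but 2. So r3c4=2.
Step 13. [r1c1∈{3}] only 3 remains possible at r1c1, so r1c1=3.
Step 14. [r2c2∈{4}] only 4 remains possible at r2c2, so r2c2=4.
Step 15. [r1c6∈{6}] r1c6 has the single candidate 6, so r1c6=6.
Step 16. [r5c3∈{2}] r5c3 has the single candidate 2 ⇒ r5c3=2.
Step 17. [r2c3∈{6}] only 6 remains possible at r2c3. So r2c3=6.
Step 18. [r4c5∈{6}] nothing but 6 survives at r4c5 ⇒ r4c5=6.
Step 19. [r3c6∈{5}] only 5 remains possible at r3c6 ⇒ r3c6=5.

Answer: 3 2 1 5 4 6 / 5 4 6 1 2 3 / 6 1 4 2 3 5 / 2 5 3 4 6 1 / 1 3 2 6 5 4 / 4 6 5 3 1 2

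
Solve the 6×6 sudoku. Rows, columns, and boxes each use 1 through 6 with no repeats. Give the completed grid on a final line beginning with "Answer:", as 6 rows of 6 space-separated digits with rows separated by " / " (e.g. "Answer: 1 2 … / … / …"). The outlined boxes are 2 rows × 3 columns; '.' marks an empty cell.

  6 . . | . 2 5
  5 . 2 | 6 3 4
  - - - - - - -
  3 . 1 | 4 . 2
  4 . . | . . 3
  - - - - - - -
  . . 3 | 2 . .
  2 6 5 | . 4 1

Step 1. [r4c4∈{1,5}] across col 4, 5 lands solely at r4c4, so r4c4=5.
Step 2. [r3c5∈{6}] r3c5 has the single candidate 6, so r3c5=6.
Step 3. [r5c2∈{1,4}] row 5 places 4 nowhere but r5c2. So r5c2=4.
Step 4. [r1c2∈{1,3}] row 1 places 3 nowhere but r1c2, so r1c2=3.
Step 5. [r1c3∈{4}] r1c3 is down to just 4. So r1c3=4.
Step 6. [r3c2∈{5}] r3c2's peers cover all but 5, so r3c2=5.
Step 7. [r5c1∈{1}] r5c1 has the single candidate 1. So r5c1=1.
Step 8. [r5c6∈{6}] nothing but 6 survives at r5c6 ⇒ r5c6=6.
Step 9. [r4c5∈{1}] r4c5 has the single candidate 1. So r4c5=1.
Step 10. [r2c2∈{1}] r2c2 is down to just 1 ⇒ r2c2=1.
Step 11. [r4c2∈{2}] nothing but 2 survives at r4c2. So r4c2=2.
Step 12. [r5c5∈{5}] r5c5's peers cover all but 5. So r5c5=5.
Step 13. [r6c4∈{3}] r6c4's peers cover all but 3, so r6c4=3.
Step 14. [r4c3∈{6}] nothing but 6 survives at r4c3. So r4c3=6.
Step 15. [r1c4∈{1}] r1c4's peers cover all but 1 ⇒ r1c4=1.

Answer: 6 3 4 1 2 5 / 5 1 2 6 3 4 / 3 5 1 4 6 2 / 4 2 6 5 1 3 / 1 4 3 2 5 6 / 2 6 5 3 4 1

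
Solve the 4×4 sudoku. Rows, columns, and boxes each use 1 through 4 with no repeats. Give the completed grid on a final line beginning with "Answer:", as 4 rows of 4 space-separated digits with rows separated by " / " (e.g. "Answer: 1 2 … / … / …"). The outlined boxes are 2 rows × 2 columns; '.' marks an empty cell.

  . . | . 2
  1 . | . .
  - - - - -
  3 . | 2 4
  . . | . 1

Step 1. [r1c1∈{4}] r1c1's peers cover all but 4, so r1c1=4.
Step 2. [r2c4∈{3}] r2c4 is down to just 3, so r2c4=3.
Step 3. [r4c2∈{2,4}] 4 has one home in row 4: r4c2. So r4c2=4.
Step 4. [r1c3∈{1}] nothing but 1 survives at r1c3 ⇒ r1c3=1.
Step 5. [r4c1∈{2}] r4c1's peers cover all but 2 ⇒ r4c1=2.
Step 6. [r4c3∈{3}] r4c3's peers cover all but 3 ⇒ r4c3=3.
Step 7. [r3c2∈{1}] r3c2's peers cover all but 1. So r3c2=1.
Step 8. [r2c2∈{2}] r2c2 is down to just 2 ⇒ r2c2=2.
Step 9. [r2c3∈{4}] r2c3 is down to just 4 ⇒ r2c3=4.
Step 10. [r1c2∈{3}] nothing but 3 survives at r1c2, so r1c2=3.

Answer: 4 3 1 2 / 1 2 4 3 / 3 1 2 4 / 2 4 3 1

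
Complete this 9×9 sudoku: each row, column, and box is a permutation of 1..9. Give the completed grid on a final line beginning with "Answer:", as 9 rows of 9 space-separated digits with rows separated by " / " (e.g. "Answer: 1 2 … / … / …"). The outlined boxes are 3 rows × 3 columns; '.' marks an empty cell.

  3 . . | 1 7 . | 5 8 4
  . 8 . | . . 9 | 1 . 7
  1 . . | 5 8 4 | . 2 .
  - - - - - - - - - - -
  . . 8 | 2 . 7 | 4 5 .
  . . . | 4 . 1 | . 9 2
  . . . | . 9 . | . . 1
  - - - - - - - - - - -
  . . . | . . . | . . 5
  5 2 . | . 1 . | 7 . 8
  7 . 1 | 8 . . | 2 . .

Step 1. [r5c1∈{6}] r5c1 has the single candidate 6 ⇒ r5c1=6.
Step 2. [r2c3∈{2,4,5,6}] 5 has one home in row 2: r2c3 ⇒ r2c3=5.
Step 3. [r6c6∈{3,5,6,8}] r6c6 is the only open cell in col 6 admitting 8. So r6c6=8.
Step 4. [r6c8∈{3,6,7}] in col 8, 7 fits only at r6c8. So r6c8=7.
Step 5. [r7c8∈{1,3,4,6}] row 7 places 1 nowhere but r7c8, so r7c8=1.
Step 6. [r6c2∈{3,4,5}] r6c2 is the only open cell in row 6 admitting 5. So r6c2=5.
Step 7. [r2c1∈{2,4}] 4 has one home in row 2: r2c1. So r2c1=4.
Step 8. [r2c5∈{2,3,6}] r2c5 is the only open cell in row 2 admitting 2, so r2c5=2.
Step 9. [r1c6∈{6}] nothing but 6 survives at r1c6 ⇒ r1c6=6.
Step 10. [r8c6∈{3}] r8c6's peers cover all but 3 ⇒ r8c6=3.
Step 11. [r1c2∈{9}] r1c2 is down to just 9. So r1c2=9.
Step 12. [r2c8∈{3,6}] across row 2, 6 lands solely at r2c8, so r2c8=6.
Step 13. [r9c8∈{3,4}] in col 8, 3 fits only at r9c8, so r9c8=3.
Step 14. [r6c3∈{2,3,4}] across row 6, 4 lands solely at r6c3. So r6c3=4.
Step 15. [r9c9∈{6,9}] r9c9 is the only open cell in row 9 admitting 9, so r9c9=9.
Step 16. [r7c7∈{6}] r7c7 is down to just 6 ⇒ r7c7=6.
Step 17. [r6c7∈{3}] nothing but 3 survives at r6c7. So r6c7=3.
Step 18. [r6c4∈{6}] nothing but 6 survives at r6c4 ⇒ r6c4=6.
Step 19. [r8c3∈{6,9}] row 8 places 6 nowhere but r8c3 ⇒ r8c3=6.
Step 20. [r7c3∈{3,9}] r7c3 is the only open cell in col 3 admitting 9 ⇒ r7c3=9.
Step 21. [r5c3∈{3,7}] col 3 places 3 nowhere but r5c3, so r5c3=3.
Step 22. [r9c2∈{4}] nothing but 4 survives at r9c2 ⇒ r9c2=4.
Step 23. [r3c3∈{7}] r3c3 has the single candidate 7 ⇒ r3c3=7.
Step 24. [r9c5∈{5,6}] across row 9, 6 lands solely at r9c5. So r9c5=6.
Step 25. [r9c6∈{5}] r9c6's peers cover all but 5, so r9c6=5.
Step 26. [r7c4∈{7}] only 7 remains possible at r7c4. So r7c4=7.
Step 27. [r3c7∈{9}] only 9 remains possible at r3c7. So r3c7=9.
Step 28. [r7c1∈{8}] nothing but 8 survives at r7c1, so r7c1=8.
Step 29. [r4c5∈{3}] r4c5 is down to just 3, so r4c5=3.
Step 30. [r4c9∈{6}] r4c9 is down to just 6, so r4c9=6.
Step 31. [r5c5∈{5}] nothing but 5 survives at r5c5. So r5c5=5.
Step 32. [r8c8∈{4}] r8c8's peers cover all but 4 ⇒ r8c8=4.
Step 33. [r7c5∈{4}] r7c5 is down to just 4, so r7c5=4.
Step 34. [r7c6∈{2}] only 2 remains possible at r7c6 ⇒ r7c6=2.
Step 35. [r8c4∈{9}] only 9 remains possible at r8c4 ⇒ r8c4=9.
Step 36. [r1c3∈{2}] only 2 remains possible at r1c3 ⇒ r1c3=2.
Step 37. [r4c2∈{1}] nothing but 1 survives at r4c2. So r4c2=1.
Step 38. [r7c2∈{3}] r7c2's peers cover all but 3 ⇒ r7c2=3.
Step 39. [r3c9∈{3}] r3c9 has the single candidate 3. So r3c9=3.
Step 40. [r2c4∈{3}] only 3 remains possible at r2c4 ⇒ r2c4=3.
Step 41. [r5c7∈{8}] nothing but 8 survives at r5c7 ⇒ r5c7=8.
Step 42. [r6c1∈{2}] only 2 remains possible at r6c1. So r6c1=2.
Step 43. [r5c2∈{7}] r5c2 is down to just 7, so r5c2=7.
Step 44. [r4c1∈{9}] only 9 remains possible at r4c1. So r4c1=9.
Step 45. [r3c2∈{6}] nothing but 6 survives at r3c2. So r3c2=6.

Answer: 3 9 2 1 7 6 5 8 4 / 4 8 5 3 2 9 1 6 7 / 1 6 7 5 8 4 9 2 3 / 9 1 8 2 3 7 4 5 6 / 6 7 3 4 5 1 8 9 2 / 2 5 4 6 9 8 3 7 1 / 8 3 9 7 4 2 6 1 5 / 5 2 6 9 1 3 7 4 8 / 7 4 1 8 6 5 2 3 9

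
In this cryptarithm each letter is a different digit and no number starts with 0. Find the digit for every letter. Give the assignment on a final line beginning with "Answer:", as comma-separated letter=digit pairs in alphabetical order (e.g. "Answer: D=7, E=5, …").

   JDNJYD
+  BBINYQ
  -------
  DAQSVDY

Step 1. [col 1: D + Q ≡ Y (mod 10)] column 1 (D + Q ≡ Y (mod 10), carry-in 0) doesn't pin Q yet; pick Q=9 and continue ⇒ Q=9.
Step 2. [col 1: D + Q ≡ Y (mod 10)] several values work for Y in column 1 (D + Q ≡ Y (mod 10), carry-in 0); try Y=0. So Y=0.
Step 3. [col 1: D + Q ≡ Y (mod 10)] column 1: given Q=9, Y=0, carry-in 0, and digits 0,9 already taken and all letters distinct, D+Q≡Y (mod 10) forces D=1, so D=1.
Step 4. [col 3: J + N ≡ V (mod 10)] no forcing yet in column 3 (carry-in 0); J=5 is free and consistent — try it. So J=5.
Step 5. [col 3: J + N ≡ V (mod 10)] several values work for V in column 3 (J + N ≡ V (mod 10), carry-in 0); try V=7 ⇒ V=7.
Step 6. [col 3: J + N ≡ V (mod 10)] column 3 reads J+N+carry(0)=V with J=5, V=7; with digits 0,1,5,7,9 already taken and all letters distinct, the only value for N is 2, so N=2.
Step 7. [col 4: N + I ≡ S (mod 10)] I=4 is one option consistent with column 4 (N + I ≡ S (mod 10), carry-in 0) — take it. So I=4.
Step 8. [col 4: N + I ≡ S (mod 10)] column 4: given N=2, I=4, carry-in 0, and digits 0,1,2,4,5,7,9 already taken and all letters distinct, N+I≡S (mod 10) forces S=6. So S=6.
Step 9. [col 5: D + B ≡ Q (mod 10)] in column 5 we have D+B≡Q with carry-in 0; given D=1, Q=9 and digits 0,1,2,4,5,6,7,9 already taken and all letters distinct, that pins B to 8 ⇒ B=8.
Step 10. [col 6: J + B ≡ A (mod 10)] column 6 reads J+B+carry(0)=A with J=5, B=8; with digits 0,1,2,4,5,6,7,8,9 already taken and all letters distinct, the only value for A is 3 ⇒ A=3.

Answer: A=3, B=8, D=1, I=4, J=5, N=2, Q=9, S=6, V=7, Y=0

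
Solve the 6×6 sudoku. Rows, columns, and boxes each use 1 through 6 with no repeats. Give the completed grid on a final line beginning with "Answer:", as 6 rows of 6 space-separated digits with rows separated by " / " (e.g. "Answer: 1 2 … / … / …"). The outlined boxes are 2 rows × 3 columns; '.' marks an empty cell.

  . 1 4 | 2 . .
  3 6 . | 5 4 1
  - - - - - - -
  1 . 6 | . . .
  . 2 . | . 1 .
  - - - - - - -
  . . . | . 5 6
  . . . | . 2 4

Step 1. [r3c5∈{3}] r3c5 is down to just 3 ⇒ r3c5=3.
Step 2. [r4c3∈{3,5}] 3 has one home in row 4: r4c3, so r4c3=3.
Step 3. [r6c3∈{1,5}] in col 3, 5 fits only at r6c3, so r6c3=5.
Step 4. [r3c2∈{4,5}] 5 has one home in col 2: r3c2 ⇒ r3c2=5.
Step 5. [r5c1∈{2,4}] 2 has one home in col 1: r5c1. So r5c1=2.
Step 6. [r6c4∈{1,3}] across row 6, 1 lands solely at r6c4 ⇒ r6c4=1.
Step 7. [r3c4∈{4}] nothing but 4 survives at r3c4, so r3c4=4.
Step 8. [r5c4∈{3}] only 3 remains possible at r5c4 ⇒ r5c4=3.
Step 9. [r4c1∈{4}] r4c1 is down to just 4, so r4c1=4.
Step 10. [r5c3∈{1}] nothing but 1 survives at r5c3 ⇒ r5c3=1.
Step 11. [r1c1∈{5}] only 5 remains possible at r1c1 ⇒ r1c1=5.
Step 12. [r4c6∈{5}] only 5 remains possible at r4c6, so r4c6=5.
Step 13. [r2c3∈{2}] nothing but 2 survives at r2c3. So r2c3=2.
Step 14. [r6c2∈{3}] r6c2 has the single candidate 3. So r6c2=3.
Step 15. [r3c6∈{2}] only 2 remains possible at r3c6. So r3c6=2.
Step 16. [r1c5∈{6}] nothing but 6 survives at r1c5 ⇒ r1c5=6.
Step 17. [r6c1∈{6}] nothing but 6 survives at r6c1. So r6c1=6.
Step 18. [r1c6∈{3}] r1c6 is down to just 3, so r1c6=3.
Step 19. [r5c2∈{4}] r5c2's peers cover all but 4. So r5c2=4.
Step 20. [r4c4∈{6}] only 6 remains possible at r4c4. So r4c4=6.

Answer: 5 1 4 2 6 3 / 3 6 2 5 4 1 / 1 5 6 4 3 2 / 4 2 3 6 1 5 / 2 4 1 3 5 6 / 6 3 5 1 2 4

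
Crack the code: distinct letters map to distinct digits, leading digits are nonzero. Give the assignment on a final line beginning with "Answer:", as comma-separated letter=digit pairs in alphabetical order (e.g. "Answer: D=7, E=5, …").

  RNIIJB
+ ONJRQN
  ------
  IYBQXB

Step 1. [col 1: B + N ≡ B (mod 10)] column 1: given nothing yet, carry-in 0, and all letters distinct, none taken yet, B+N≡B (mod 10) forces N=0, so N=0.
Step 2. [col 1: B + N ≡ B (mod 10)] no forcing yet in column 1 (carry-in 0); B=4 is free and consistent — try it. So B=4.
Step 3. [col 2: J + Q ≡ X (mod 10)] no forcing yet in column 2 (carry-in 0); X=7 is free and consistent — try it, so X=7.
Step 4. [col 2: J + Q ≡ X (mod 10)] several values work for J in column 2 (J + Q ≡ X (mod 10), carry-in 0); try J=9. So J=9.
Step 5. [col 2: J + Q ≡ X (mod 10)] from column 2 (J=9, X=7, carry-in 0, digits 0,4,7,9 already taken and all letters distinct): Q must equal 8 ⇒ Q=8.
Step 6. [col 3: I + R ≡ Q (mod 10)] R=2 is one option consistent with column 3 (I + R ≡ Q (mod 10), carry-in 1) — take it. So R=2.
Step 7. [col 3: I + R ≡ Q (mod 10)] column 3: given R=2, Q=8, carry-in 1, and digits 0,2,4,7,8,9 already taken and all letters distinct, I+R≡Q (mod 10) forces I=5. So I=5.
Step 8. [col 5: N + N ≡ Y (mod 10)] from column 5 (N=0, carry-in 1, digits 0,2,4,5,7,8,9 already taken and all letters distinct): Y must equal 1 ⇒ Y=1.
Step 9. [col 6: R + O ≡ I (mod 10)] from column 6 (R=2, I=5, carry-in 0, digits 0,1,2,4,5,7,8,9 already taken and all letters distinct): O must equal 3. So O=3.

Answer: B=4, I=5, J=9, N=0, O=3, Q=8, R=2, X=7, Y=1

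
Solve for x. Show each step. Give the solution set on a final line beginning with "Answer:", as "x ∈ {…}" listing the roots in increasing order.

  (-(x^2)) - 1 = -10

Step 1. [(-(x^2)) - 1 = -10] the outer -1 inverts by adding 1. So sub: -(x^2) = -9.
Step 2. [-(x^2) = -9] flip signs both sides ⇒ neg: x^2 = 9.
Step 3. [x^2 = 9] LHS squared, RHS 9 ≥ 0: apply √ (±) ⇒ sqrt: x = 3 or -3.

Answer: x ∈ {-3, 3}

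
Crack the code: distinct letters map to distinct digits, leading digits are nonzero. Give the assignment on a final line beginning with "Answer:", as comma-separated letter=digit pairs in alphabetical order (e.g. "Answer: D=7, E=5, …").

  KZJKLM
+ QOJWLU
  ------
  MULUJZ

Step 1. [col 1: M + U ≡ Z (mod 10)] column 1 (M + U ≡ Z (mod 10), carry-in 0) doesn't pin U yet; pick U=8 and continue. So U=8.
Step 2. [col 1: M + U ≡ Z (mod 10)] column 1 (M + U ≡ Z (mod 10), carry-in 0) doesn't pin Z yet; pick Z=7 and continue. So Z=7.
Step 3. [col 1: M + U ≡ Z (mod 10)] column 1 reads M+U+carry(0)=Z with U=8, Z=7; with digits 7,8 already taken and all letters distinct, the only value for M is 9 ⇒ M=9.
Step 4. [col 2: L + L ≡ J (mod 10)] several values work for L in column 2 (L + L ≡ J (mod 10), carry-in 1); try L=6 ⇒ L=6.
Step 5. [col 2: L + L ≡ J (mod 10)] in column 2 we have L+L≡J with carry-in 1; given L=6 and digits 6,7,8,9 already taken and all letters distinct, that pins J to 3, so J=3.
Step 6. [col 3: K + W ≡ U (mod 10)] no forcing yet in column 3 (carry-in 1); W=2 is free and consistent — try it ⇒ W=2.
Step 7. [col 3: K + W ≡ U (mod 10)] from column 3 (W=2, U=8, carry-in 1, digits 2,3,6,7,8,9 already taken and all letters distinct): K must equal 5 ⇒ K=5.
Step 8. [col 5: Z + O ≡ U (mod 10)] column 5: given Z=7, U=8, carry-in 0, and digits 2,3,5,6,7,8,9 already taken and all letters distinct, Z+O≡U (mod 10) forces O=1 ⇒ O=1.
Step 9. [col 6: K + Q ≡ M (mod 10)] column 6: given K=5, M=9, carry-in 0, and digits 1,2,3,5,6,7,8,9 already taken and all letters distinct, K+Q≡M (mod 10) forces Q=4 ⇒ Q=4.

Answer: J=3, K=5, L=6, M=9, O=1, Q=4, U=8, W=2, Z=7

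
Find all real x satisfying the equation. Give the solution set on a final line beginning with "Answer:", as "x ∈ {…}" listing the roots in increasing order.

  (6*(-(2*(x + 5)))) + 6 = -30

Step 1. [(6*(-(2*(x + 5)))) + 6 = -30] subtract 6: x sits inside (… + 6) ⇒ sub: 6*(-(2*(x + 5))) = -36.
Step 2. [6*(-(2*(x + 5))) = -36] 6·(inner) — divide through by 6. So div: -(2*(x + 5)) = -6.
Step 3. [-(2*(x + 5)) = -6] leading − — multiply by −1 ⇒ neg: 2*(x + 5) = 6.
Step 4. [2*(x + 5) = 6] 2 out front; divide by 2 ⇒ div: x + 5 = 3.
Step 5. [x + 5 = 3] subtract 5: x sits inside (… + 5). So sub: x = -2.

Answer: x ∈ {-2}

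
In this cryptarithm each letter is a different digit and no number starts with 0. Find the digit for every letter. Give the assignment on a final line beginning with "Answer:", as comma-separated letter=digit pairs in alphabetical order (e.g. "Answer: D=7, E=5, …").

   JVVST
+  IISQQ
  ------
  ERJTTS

Step 1. [col 1: T + Q ≡ S (mod 10)] no forcing yet in column 1 (carry-in 0); T=3 is free and consistent — try it. So T=3.
Step 2. [col 1: T + Q ≡ S (mod 10)] column 1 (T + Q ≡ S (mod 10), carry-in 0) doesn't pin S yet; pick S=8 and continue, so S=8.
Step 3. [col 1: T + Q ≡ S (mod 10)] column 1: given T=3, S=8, carry-in 0, and digits 3,8 already taken and all letters distinct, T+Q≡S (mod 10) forces Q=5 ⇒ Q=5.
Step 4. [col 3: V + S ≡ T (mod 10)] from column 3 (S=8, T=3, carry-in 1, digits 3,5,8 already taken and all letters distinct): V must equal 4 ⇒ V=4.
Step 5. [col 4: V + I ≡ J (mod 10)] several values work for I in column 4 (V + I ≡ J (mod 10), carry-in 1); try I=7 ⇒ I=7.
Step 6. [col 4: V + I ≡ J (mod 10)] column 4 reads V+I+carry(1)=J with V=4, I=7; with digits 3,4,5,7,8 already taken and all letters distinct, the only value for J is 2. So J=2.
Step 7. [E] E is the leading digit of a 6-digit sum of two 5-digit numbers; the final carry is exactly 1, so E=1.
Step 8. [col 5: J + I ≡ R (mod 10)] in column 5 we have J+I≡R with carry-in 1; given J=2, I=7 and digits 1,2,3,4,5,7,8 already taken and all letters distinct, that pins R to 0. So R=0.

Answer: E=1, I=7, J=2, Q=5, R=0, S=8, T=3, V=4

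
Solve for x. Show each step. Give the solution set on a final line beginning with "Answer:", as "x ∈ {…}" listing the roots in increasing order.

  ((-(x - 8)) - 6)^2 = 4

Step 1. [((-(x - 8)) - 6)^2 = 4] 4 ≥ 0, LHS is (·)² — take ±√. So sqrt: (-(x - 8)) - 6 = 2 or -2.
Step 2. [(-(x - 8)) - 6 = 2 or -2] the outer -6 inverts by adding 6, so sub: -(x - 8) = 8 or 4.
Step 3. [-(x - 8) = 8 or 4] flip signs both sides, so neg: x - 8 = -8 or -4.
Step 4. [x - 8 = -8 or -4] 8 comes off first (add 8), so sub: x = 0 or 4.

Answer: x ∈ {0, 4}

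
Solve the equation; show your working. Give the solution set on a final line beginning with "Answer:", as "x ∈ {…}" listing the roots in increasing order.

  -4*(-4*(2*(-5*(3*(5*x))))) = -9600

Step 1. [-4*(-4*(2*(-5*(3*(5*x))))) = -9600] -4 out front; divide by -4 ⇒ div: -4*(2*(-5*(3*(5*x)))) = 2400.
Step 2. [-4*(2*(-5*(3*(5*x)))) = 2400] leading coefficient -4: divide by -4, so div: 2*(-5*(3*(5*x))) = -600.
Step 3. [2*(-5*(3*(5*x))) = -600] divide by the outer 2. So div: -5*(3*(5*x)) = -300.
Step 4. [-5*(3*(5*x)) = -300] divide by the outer -5, so div: 3*(5*x) = 60.
Step 5. [3*(5*x) = 60] 3 out front; divide by 3 ⇒ div: 5*x = 20.
Step 6. [5*x = 20] LHS = 5·(…); ÷5 both sides ⇒ div: x = 4.

Answer: x ∈ {4}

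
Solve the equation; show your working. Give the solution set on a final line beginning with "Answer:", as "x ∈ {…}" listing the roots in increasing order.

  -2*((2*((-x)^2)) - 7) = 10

Step 1. [-2*((2*((-x)^2)) - 7) = 10] divide by the outer -2, so div: (2*((-x)^2)) - 7 = -5.
Step 2. [(2*((-x)^2)) - 7 = -5] peel the -7: add 7 from each side, so sub: 2*((-x)^2) = 2.
Step 3. [2*((-x)^2) = 2] LHS = 2·(…); ÷2 both sides. So div: (-x)^2 = 1.
Step 4. [(-x)^2 = 1] LHS squared, RHS 1 ≥ 0: apply √ (±), so sqrt: -x = 1 or -1.
Step 5. [-x = 1 or -1] flip signs both sides, so neg: x = -1 or 1.

Answer: x ∈ {-1, 1}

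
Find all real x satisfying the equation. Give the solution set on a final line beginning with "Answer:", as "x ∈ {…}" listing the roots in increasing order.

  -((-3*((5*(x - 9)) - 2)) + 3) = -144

Step 1. [-((-3*((5*(x - 9)) - 2)) + 3) = -144] flip signs both sides. So neg: (-3*((5*(x - 9)) - 2)) + 3 = 144.
Step 2. [(-3*((5*(x - 9)) - 2)) + 3 = 144] peel the +3: subtract 3 from each side. So sub: -3*((5*(x - 9)) - 2) = 141.
Step 3. [-3*((5*(x - 9)) - 2) = 141] -3·(inner) — divide through by -3, so div: (5*(x - 9)) - 2 = -47.
Step 4. [(5*(x - 9)) - 2 = -47] 2 comes off first (add 2). So sub: 5*(x - 9) = -45.
Step 5. [5*(x - 9) = -45] 5·(inner) — divide through by 5. So div: x - 9 = -9.
Step 6. [x - 9 = -9] the outer -9 inverts by adding 9 ⇒ sub: x = 0.

Answer: x ∈ {0}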